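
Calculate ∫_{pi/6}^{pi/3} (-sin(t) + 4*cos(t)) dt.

An antiderivative is F(t) = 4*sin(t) + cos(t).
Then F(pi/3) - F(pi/6) = (1/2 + 2*sqrt(3)) - (sqrt(3)/2 + 2) = -3/2 + 3*sqrt(3)/2.

-3/2 + 3*sqrt(3)/2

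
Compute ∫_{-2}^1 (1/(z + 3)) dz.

An antiderivative is F(z) = log(z + 3).
Then F(1) - F(-2) = (log(4)) - (0) = log(4).

log(4)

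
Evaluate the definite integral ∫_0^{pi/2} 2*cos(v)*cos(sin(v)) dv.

2*sin(1)

Let u = sin(v), so du = cos(v) dv. When v = 0, u = 0; when v = pi/2, u = 1.
The integral becomes 2·∫ cos(u) du from 0 to 1, with antiderivative 2*sin(u).
Back in v: F(v) = 2*sin(sin(v)).
Then F(pi/2) - F(0) = (2*sin(1)) - (0) = 2*sin(1).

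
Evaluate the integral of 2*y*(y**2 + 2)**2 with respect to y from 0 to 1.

Let u = y**2 + 2, so du = 2*y dy. When y = 0, u = 2; when y = 1, u = 3.
The integral becomes ∫ u**2 du from 2 to 3, with antiderivative u**3/3.
Back in y: F(y) = (y**2 + 2)**3/3.
Then F(1) - F(0) = (9) - (8/3) = 19/3.

19/3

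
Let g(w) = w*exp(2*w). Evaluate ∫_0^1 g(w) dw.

1/4 + exp(2)/4

Integrate by parts once (u = w, dv = exp(2*w) dw).
An antiderivative is F(w) = (2*w - 1)*exp(2*w)/4.
Then F(1) - F(0) = (exp(2)/4) - (-1/4) = 1/4 + exp(2)/4.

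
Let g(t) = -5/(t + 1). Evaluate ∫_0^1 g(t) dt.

-log(32)

An antiderivative is F(t) = -5*log(t + 1).
Then F(1) - F(0) = (-log(32)) - (0) = -log(32).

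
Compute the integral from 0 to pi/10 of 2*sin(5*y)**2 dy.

pi/10

Use the identity sin^2(5*y) = (1 - cos(10*y))/2.
An antiderivative is F(y) = y - sin(10*y)/10.
Then F(pi/10) - F(0) = (pi/10) - (0) = pi/10.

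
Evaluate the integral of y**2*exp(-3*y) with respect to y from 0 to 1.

Integrate by parts twice (u = y^2, dv = exp(-3*y) dy).
An antiderivative is F(y) = (-9*y**2 - 6*y - 2)*exp(-3*y)/27.
Then F(1) - F(0) = (-17*exp(-3)/27) - (-2/27) = 2/27 - 17*exp(-3)/27.

2/27 - 17*exp(-3)/27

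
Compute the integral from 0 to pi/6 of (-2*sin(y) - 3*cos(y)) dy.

-7/2 + sqrt(3)

An antiderivative is F(y) = -3*sin(y) + 2*cos(y).
Then F(pi/6) - F(0) = (-3/2 + sqrt(3)) - (2) = -7/2 + sqrt(3).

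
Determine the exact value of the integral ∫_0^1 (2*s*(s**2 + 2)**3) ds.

Let u = s**2 + 2, so du = 2*s ds. When s = 0, u = 2; when s = 1, u = 3.
The integral becomes ∫ u**3 du from 2 to 3, with antiderivative u**4/4.
Back in s: F(s) = (s**2 + 2)**4/4.
Then F(1) - F(0) = (81/4) - (4) = 65/4.

65/4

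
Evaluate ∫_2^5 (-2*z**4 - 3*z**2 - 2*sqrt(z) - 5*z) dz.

-14067/10 - 20*sqrt(5)/3 + 8*sqrt(2)/3

By the power rule, an antiderivative is F(z) = -2*z**5/5 - 4*z**(3/2)/3 - z**3 - 5*z**2/2.
Then F(5) - F(2) = (-2875/2 - 20*sqrt(5)/3) - (-154/5 - 8*sqrt(2)/3) = -14067/10 - 20*sqrt(5)/3 + 8*sqrt(2)/3.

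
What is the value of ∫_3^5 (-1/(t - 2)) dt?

-log(3)

An antiderivative is F(t) = -log(t - 2).
Then F(5) - F(3) = (-log(3)) - (0) = -log(3).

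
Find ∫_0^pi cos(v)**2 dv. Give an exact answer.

Use the identity cos^2(v) = (1 + cos(2*v))/2.
An antiderivative is F(v) = v/2 + sin(2*v)/4.
Then F(pi) - F(0) = (pi/2) - (0) = pi/2.

pi/2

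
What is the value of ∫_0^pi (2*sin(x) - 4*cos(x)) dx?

4

An antiderivative is F(x) = -4*sin(x) - 2*cos(x).
Then F(pi) - F(0) = (2) - (-2) = 4.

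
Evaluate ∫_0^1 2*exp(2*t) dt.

-1 + exp(2)

Let u = 2*t, so du = 2 dt. When t = 0, u = 0; when t = 1, u = 2.
The integral becomes ∫ exp(u) du from 0 to 2, with antiderivative exp(u).
Back in t: F(t) = exp(2*t).
Then F(1) - F(0) = (exp(2)) - (1) = -1 + exp(2).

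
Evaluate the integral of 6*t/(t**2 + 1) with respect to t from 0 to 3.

Let u = t**2 + 1, so du = 2*t dt. When t = 0, u = 1; when t = 3, u = 10.
The integral becomes 3·∫ 1/u du from 1 to 10, with antiderivative 3*log(u).
Back in t: F(t) = 3*log(t**2 + 1).
Then F(3) - F(0) = (3*log(2) + 3*log(5)) - (0) = 3*log(2) + 3*log(5).

3*log(2) + 3*log(5)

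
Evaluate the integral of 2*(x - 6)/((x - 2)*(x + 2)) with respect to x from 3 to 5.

-4*log(5) - 2*log(3) + 4*log(7)

Factor the denominator: x**2 - 4 = (x + 2)(x - 2).
Partial fractions: 2*(x - 6)/((x - 2)*(x + 2)) = 4/(x + 2) - 2/(x - 2).
An antiderivative is F(x) = -2*log(x - 2) + 4*log(x + 2).
Then F(5) - F(3) = (-2*log(3) + 4*log(7)) - (4*log(5)) = -4*log(5) - 2*log(3) + 4*log(7).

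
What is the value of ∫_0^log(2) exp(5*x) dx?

Let u = exp(x), so du = exp(x) dx. When x = 0, u = 1; when x = log(2), u = 2.
The integral becomes ∫ u**4 du from 1 to 2, with antiderivative u**5/5.
Back in x: F(x) = exp(5*x)/5.
Then F(log(2)) - F(0) = (32/5) - (1/5) = 31/5.

31/5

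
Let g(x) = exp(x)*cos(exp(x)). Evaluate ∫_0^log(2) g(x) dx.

-sin(1) + sin(2)

Let u = exp(x), so du = exp(x) dx. When x = 0, u = 1; when x = log(2), u = 2.
The integral becomes ∫ cos(u) du from 1 to 2, with antiderivative sin(u).
Back in x: F(x) = sin(exp(x)).
Then F(log(2)) - F(0) = (sin(2)) - (sin(1)) = -sin(1) + sin(2).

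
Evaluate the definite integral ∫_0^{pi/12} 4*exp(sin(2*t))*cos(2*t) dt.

Let u = sin(2*t), so du = 2*cos(2*t) dt. When t = 0, u = 0; when t = pi/12, u = 1/2.
The integral becomes 2·∫ exp(u) du from 0 to 1/2, with antiderivative 2*exp(u).
Back in t: F(t) = 2*exp(sin(2*t)).
Then F(pi/12) - F(0) = (2*exp(1/2)) - (2) = -2 + 2*exp(1/2).

-2 + 2*exp(1/2)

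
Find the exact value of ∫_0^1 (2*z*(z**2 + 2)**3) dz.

65/4

Let u = z**2 + 2, so du = 2*z dz. When z = 0, u = 2; when z = 1, u = 3.
The integral becomes ∫ u**3 du from 2 to 3, with antiderivative u**4/4.
Back in z: F(z) = (z**2 + 2)**4/4.
Then F(1) - F(0) = (81/4) - (4) = 65/4.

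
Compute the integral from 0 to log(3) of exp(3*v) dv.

Let u = exp(v), so du = exp(v) dv. When v = 0, u = 1; when v = log(3), u = 3.
The integral becomes ∫ u**2 du from 1 to 3, with antiderivative u**3/3.
Back in v: F(v) = exp(3*v)/3.
Then F(log(3)) - F(0) = (9) - (1/3) = 26/3.

26/3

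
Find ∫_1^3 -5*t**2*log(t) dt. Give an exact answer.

Integrate by parts once (u = ln t, dv = -5*t**2 dt).
An antiderivative is F(t) = -5*t**3*(3*log(t) - 1)/9.
Then F(3) - F(1) = (15 - 45*log(3)) - (5/9) = 130/9 - 45*log(3).

130/9 - 45*log(3)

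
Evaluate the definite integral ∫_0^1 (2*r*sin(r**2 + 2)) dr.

cos(2) - cos(3)

Let u = r**2 + 2, so du = 2*r dr. When r = 0, u = 2; when r = 1, u = 3.
The integral becomes ∫ sin(u) du from 2 to 3, with antiderivative -cos(u).
Back in r: F(r) = -cos(r**2 + 2).
Then F(1) - F(0) = (-cos(3)) - (-cos(2)) = cos(2) - cos(3).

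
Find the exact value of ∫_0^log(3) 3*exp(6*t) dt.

364

Let u = exp(t), so du = exp(t) dt. When t = 0, u = 1; when t = log(3), u = 3.
The integral becomes 3·∫ u**5 du from 1 to 3, with antiderivative u**6/2.
Back in t: F(t) = exp(6*t)/2.
Then F(log(3)) - F(0) = (729/2) - (1/2) = 364.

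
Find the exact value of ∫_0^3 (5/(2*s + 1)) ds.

An antiderivative is F(s) = 5*log(2*s + 1)/2.
Then F(3) - F(0) = (5*log(7)/2) - (0) = 5*log(7)/2.

5*log(7)/2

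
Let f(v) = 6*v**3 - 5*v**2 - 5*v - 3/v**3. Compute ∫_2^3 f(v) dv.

By the power rule, an antiderivative is F(v) = 3*v**4/2 - 5*v**3/3 - 5*v**2/2 + 3/(2*v**2).
Then F(3) - F(2) = (325/6) - (25/24) = 425/8.

425/8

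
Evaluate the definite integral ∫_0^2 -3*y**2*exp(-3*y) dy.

-2/9 + 50*exp(-6)/9

Integrate by parts twice (u = y^2, dv = -3*exp(-3*y) dy).
An antiderivative is F(y) = (9*y**2 + 6*y + 2)*exp(-3*y)/9.
Then F(2) - F(0) = (50*exp(-6)/9) - (2/9) = -2/9 + 50*exp(-6)/9.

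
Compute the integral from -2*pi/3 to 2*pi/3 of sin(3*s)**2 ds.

Use the identity sin^2(3*s) = (1 - cos(6*s))/2.
An antiderivative is F(s) = s/2 - sin(6*s)/12.
Then F(2*pi/3) - F(-2*pi/3) = (pi/3) - (-pi/3) = 2*pi/3.

2*pi/3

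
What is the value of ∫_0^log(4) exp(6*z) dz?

Let u = exp(z), so du = exp(z) dz. When z = 0, u = 1; when z = log(4), u = 4.
The integral becomes ∫ u**5 du from 1 to 4, with antiderivative u**6/6.
Back in z: F(z) = exp(6*z)/6.
Then F(log(4)) - F(0) = (2048/3) - (1/6) = 1365/2.

1365/2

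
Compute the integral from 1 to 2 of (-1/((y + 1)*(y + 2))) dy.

Factor the denominator: y**2 + 3*y + 2 = (y + 2)(y + 1).
Partial fractions: -1/((y + 1)*(y + 2)) = 1/(y + 2) - 1/(y + 1).
An antiderivative is F(y) = -log(y + 1) + log(y + 2).
Then F(2) - F(1) = (log(4/3)) - (log(3/2)) = log(8/9).

log(8/9)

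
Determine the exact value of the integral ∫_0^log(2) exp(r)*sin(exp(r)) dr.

Let u = exp(r), so du = exp(r) dr. When r = 0, u = 1; when r = log(2), u = 2.
The integral becomes ∫ sin(u) du from 1 to 2, with antiderivative -cos(u).
Back in r: F(r) = -cos(exp(r)).
Then F(log(2)) - F(0) = (-cos(2)) - (-cos(1)) = -cos(2) + cos(1).

-cos(2) + cos(1)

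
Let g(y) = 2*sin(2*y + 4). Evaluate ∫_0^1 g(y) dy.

Let u = 2*y + 4, so du = 2 dy. When y = 0, u = 4; when y = 1, u = 6.
The integral becomes ∫ sin(u) du from 4 to 6, with antiderivative -cos(u).
Back in y: F(y) = -cos(2*y + 4).
Then F(1) - F(0) = (-cos(6)) - (-cos(4)) = -cos(6) + cos(4).

-cos(6) + cos(4)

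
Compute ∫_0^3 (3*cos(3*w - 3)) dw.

sin(6) + sin(3)

Let u = 3*w - 3, so du = 3 dw. When w = 0, u = -3; when w = 3, u = 6.
The integral becomes ∫ cos(u) du from -3 to 6, with antiderivative sin(u).
Back in w: F(w) = sin(3*w - 3).
Then F(3) - F(0) = (sin(6)) - (-sin(3)) = sin(6) + sin(3).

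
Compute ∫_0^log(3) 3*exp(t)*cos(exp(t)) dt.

-3*sin(1) + 3*sin(3)

Let u = exp(t), so du = exp(t) dt. When t = 0, u = 1; when t = log(3), u = 3.
The integral becomes 3·∫ cos(u) du from 1 to 3, with antiderivative 3*sin(u).
Back in t: F(t) = 3*sin(exp(t)).
Then F(log(3)) - F(0) = (3*sin(3)) - (3*sin(1)) = -3*sin(1) + 3*sin(3).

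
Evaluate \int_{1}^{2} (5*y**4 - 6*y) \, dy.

22

By the power rule, an antiderivative is F(y) = y**5 - 3*y**2.
Then F(2) - F(1) = (20) - (-2) = 22.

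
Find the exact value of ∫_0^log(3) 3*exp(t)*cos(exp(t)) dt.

Let u = exp(t), so du = exp(t) dt. When t = 0, u = 1; when t = log(3), u = 3.
The integral becomes 3·∫ cos(u) du from 1 to 3, with antiderivative 3*sin(u).
Back in t: F(t) = 3*sin(exp(t)).
Then F(log(3)) - F(0) = (3*sin(3)) - (3*sin(1)) = -3*sin(1) + 3*sin(3).

-3*sin(1) + 3*sin(3)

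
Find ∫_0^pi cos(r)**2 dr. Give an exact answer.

pi/2

Use the identity cos^2(r) = (1 + cos(2*r))/2.
An antiderivative is F(r) = r/2 + sin(2*r)/4.
Then F(pi) - F(0) = (pi/2) - (0) = pi/2.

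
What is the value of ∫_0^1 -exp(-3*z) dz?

An antiderivative is F(z) = exp(-3*z)/3.
Then F(1) - F(0) = (exp(-3)/3) - (1/3) = (1 - exp(3))*exp(-3)/3.

(1 - exp(3))*exp(-3)/3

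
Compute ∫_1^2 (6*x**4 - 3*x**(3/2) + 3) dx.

By the power rule, an antiderivative is F(x) = -6*x**(5/2)/5 + 6*x**5/5 + 3*x.
Then F(2) - F(1) = (222/5 - 24*sqrt(2)/5) - (3) = 207/5 - 24*sqrt(2)/5.

207/5 - 24*sqrt(2)/5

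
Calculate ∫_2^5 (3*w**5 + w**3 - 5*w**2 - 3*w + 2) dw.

30849/4

By the power rule, an antiderivative is F(w) = w**6/2 + w**4/4 - 5*w**3/3 - 3*w**2/2 + 2*w.
Then F(5) - F(2) = (92795/12) - (62/3) = 30849/4.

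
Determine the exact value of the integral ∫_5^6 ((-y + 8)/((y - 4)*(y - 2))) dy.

Factor the denominator: y**2 - 6*y + 8 = (y - 2)(y - 4).
Partial fractions: (-y + 8)/((y - 4)*(y - 2)) = -3/(y - 2) + 2/(y - 4).
An antiderivative is F(y) = 2*log(y - 4) - 3*log(y - 2).
Then F(6) - F(5) = (-log(16)) - (-log(27)) = log(27/16).

log(27/16)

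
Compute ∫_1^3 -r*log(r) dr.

2 - 9*log(3)/2

Integrate by parts once (u = ln r, dv = -r dr).
An antiderivative is F(r) = -r**2*(2*log(r) - 1)/4.
Then F(3) - F(1) = (9/4 - 9*log(3)/2) - (1/4) = 2 - 9*log(3)/2.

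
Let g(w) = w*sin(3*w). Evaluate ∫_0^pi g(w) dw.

pi/3

Integrate by parts once (u = w, dv = sin(3*w) dw).
An antiderivative is F(w) = -w*cos(3*w)/3 + sin(3*w)/9.
Then F(pi) - F(0) = (pi/3) - (0) = pi/3.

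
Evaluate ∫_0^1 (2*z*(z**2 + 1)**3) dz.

Let u = z**2 + 1, so du = 2*z dz. When z = 0, u = 1; when z = 1, u = 2.
The integral becomes ∫ u**3 du from 1 to 2, with antiderivative u**4/4.
Back in z: F(z) = (z**2 + 1)**4/4.
Then F(1) - F(0) = (4) - (1/4) = 15/4.

15/4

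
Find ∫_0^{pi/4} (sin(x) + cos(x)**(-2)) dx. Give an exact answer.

An antiderivative is F(x) = -cos(x) + tan(x).
Then F(pi/4) - F(0) = (1 - sqrt(2)/2) - (-1) = 2 - sqrt(2)/2.

2 - sqrt(2)/2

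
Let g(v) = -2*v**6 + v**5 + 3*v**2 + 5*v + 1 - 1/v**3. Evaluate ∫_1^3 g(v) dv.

By the power rule, an antiderivative is F(v) = -2*v**7/7 + v**6/6 + v**3 + 5*v**2/2 + v + 1/(2*v**2).
Then F(3) - F(1) = (-56801/126) - (205/42) = -28708/63.

-28708/63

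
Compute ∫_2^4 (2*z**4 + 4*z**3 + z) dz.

By the power rule, an antiderivative is F(z) = 2*z**5/5 + z**4 + z**2/2.
Then F(4) - F(2) = (3368/5) - (154/5) = 3214/5.

3214/5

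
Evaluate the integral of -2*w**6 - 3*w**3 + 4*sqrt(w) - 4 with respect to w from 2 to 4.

-101036/21 - 16*sqrt(2)/3

By the power rule, an antiderivative is F(w) = -2*w**7/7 - 3*w**4/4 + 8*w**(3/2)/3 - 4*w.
Then F(4) - F(2) = (-102224/21) - (-396/7 + 16*sqrt(2)/3) = -101036/21 - 16*sqrt(2)/3.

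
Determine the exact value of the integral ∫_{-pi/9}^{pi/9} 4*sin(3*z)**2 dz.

Use the identity sin^2(3*z) = (1 - cos(6*z))/2.
An antiderivative is F(z) = 2*z - sin(6*z)/3.
Then F(pi/9) - F(-pi/9) = (-sqrt(3)/6 + 2*pi/9) - (-2*pi/9 + sqrt(3)/6) = -sqrt(3)/3 + 4*pi/9.

-sqrt(3)/3 + 4*pi/9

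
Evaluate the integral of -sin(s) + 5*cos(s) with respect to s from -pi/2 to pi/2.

An antiderivative is F(s) = 5*sin(s) + cos(s).
Then F(pi/2) - F(-pi/2) = (5) - (-5) = 10.

10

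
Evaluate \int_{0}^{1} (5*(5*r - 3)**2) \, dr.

Let u = 5*r - 3, so du = 5 dr. When r = 0, u = -3; when r = 1, u = 2.
The integral becomes ∫ u**2 du from -3 to 2, with antiderivative u**3/3.
Back in r: F(r) = (5*r - 3)**3/3.
Then F(1) - F(0) = (8/3) - (-9) = 35/3.

35/3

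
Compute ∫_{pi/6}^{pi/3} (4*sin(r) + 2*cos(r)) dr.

-3 + 3*sqrt(3)

An antiderivative is F(r) = 2*sin(r) - 4*cos(r).
Then F(pi/3) - F(pi/6) = (-2 + sqrt(3)) - (1 - 2*sqrt(3)) = -3 + 3*sqrt(3).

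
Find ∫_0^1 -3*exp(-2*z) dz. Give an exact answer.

An antiderivative is F(z) = 3*exp(-2*z)/2.
Then F(1) - F(0) = (3*exp(-2)/2) - (3/2) = -3/2 + 3*exp(-2)/2.

-3/2 + 3*exp(-2)/2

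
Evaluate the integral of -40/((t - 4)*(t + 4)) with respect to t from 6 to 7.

Factor the denominator: t**2 - 16 = (t + 4)(t - 4).
Partial fractions: -40/((t - 4)*(t + 4)) = 5/(t + 4) - 5/(t - 4).
An antiderivative is F(t) = -5*log(t - 4) + 5*log(t + 4).
Then F(7) - F(6) = (-5*log(3) + 5*log(11)) - (5*log(5)) = -5*log(5) - 5*log(3) + 5*log(11).

-5*log(5) - 5*log(3) + 5*log(11)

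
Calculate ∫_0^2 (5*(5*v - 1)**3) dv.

1640

Let u = 5*v - 1, so du = 5 dv. When v = 0, u = -1; when v = 2, u = 9.
The integral becomes ∫ u**3 du from -1 to 9, with antiderivative u**4/4.
Back in v: F(v) = (5*v - 1)**4/4.
Then F(2) - F(0) = (6561/4) - (1/4) = 1640.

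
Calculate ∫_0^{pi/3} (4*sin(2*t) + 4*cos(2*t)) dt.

An antiderivative is F(t) = 2*sin(2*t) - 2*cos(2*t).
Then F(pi/3) - F(0) = (1 + sqrt(3)) - (-2) = sqrt(3) + 3.

sqrt(3) + 3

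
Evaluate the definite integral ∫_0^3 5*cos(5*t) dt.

Let u = 5*t, so du = 5 dt. When t = 0, u = 0; when t = 3, u = 15.
The integral becomes ∫ cos(u) du from 0 to 15, with antiderivative sin(u).
Back in t: F(t) = sin(5*t).
Then F(3) - F(0) = (sin(15)) - (0) = sin(15).

sin(15)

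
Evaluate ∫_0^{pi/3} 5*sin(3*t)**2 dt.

5*pi/6

Use the identity sin^2(3*t) = (1 - cos(6*t))/2.
An antiderivative is F(t) = 5*t/2 - 5*sin(6*t)/12.
Then F(pi/3) - F(0) = (5*pi/6) - (0) = 5*pi/6.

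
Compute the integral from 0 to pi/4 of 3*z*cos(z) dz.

Integrate by parts once (u = z, dv = 3*cos(z) dz).
An antiderivative is F(z) = 3*z*sin(z) + 3*cos(z).
Then F(pi/4) - F(0) = (3*sqrt(2)*(pi + 4)/8) - (3) = -3 + 3*sqrt(2)*pi/8 + 3*sqrt(2)/2.

-3 + 3*sqrt(2)*pi/8 + 3*sqrt(2)/2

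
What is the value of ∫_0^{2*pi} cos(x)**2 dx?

pi

Use the identity cos^2(x) = (1 + cos(2*x))/2.
An antiderivative is F(x) = x/2 + sin(2*x)/4.
Then F(2*pi) - F(0) = (pi) - (0) = pi.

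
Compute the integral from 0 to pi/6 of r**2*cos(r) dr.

Integrate by parts twice (u = r^2, dv = cos(r) dr).
An antiderivative is F(r) = r**2*sin(r) + 2*r*cos(r) - 2*sin(r).
Then F(pi/6) - F(0) = (-1 + pi**2/72 + sqrt(3)*pi/6) - (0) = -1 + pi**2/72 + sqrt(3)*pi/6.

-1 + pi**2/72 + sqrt(3)*pi/6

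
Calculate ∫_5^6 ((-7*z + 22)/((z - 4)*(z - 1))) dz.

Factor the denominator: z**2 - 5*z + 4 = (z - 1)(z - 4).
Partial fractions: (-7*z + 22)/((z - 4)*(z - 1)) = -5/(z - 1) - 2/(z - 4).
An antiderivative is F(z) = -2*log(z - 4) - 5*log(z - 1).
Then F(6) - F(5) = (-5*log(5) - 2*log(2)) - (-10*log(2)) = -5*log(5) + 8*log(2).

-5*log(5) + 8*log(2)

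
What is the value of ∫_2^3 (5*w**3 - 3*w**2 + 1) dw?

253/4

By the power rule, an antiderivative is F(w) = 5*w**4/4 - w**3 + w.
Then F(3) - F(2) = (309/4) - (14) = 253/4.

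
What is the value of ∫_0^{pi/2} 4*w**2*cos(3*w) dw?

Integrate by parts twice (u = w^2, dv = 4*cos(3*w) dw).
An antiderivative is F(w) = 4*w**2*sin(3*w)/3 + 8*w*cos(3*w)/9 - 8*sin(3*w)/27.
Then F(pi/2) - F(0) = (8/27 - pi**2/3) - (0) = 8/27 - pi**2/3.

8/27 - pi**2/3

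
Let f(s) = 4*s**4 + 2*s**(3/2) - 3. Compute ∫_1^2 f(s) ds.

By the power rule, an antiderivative is F(s) = 4*s**(5/2)/5 + 4*s**5/5 - 3*s.
Then F(2) - F(1) = (16*sqrt(2)/5 + 98/5) - (-7/5) = 16*sqrt(2)/5 + 21.

16*sqrt(2)/5 + 21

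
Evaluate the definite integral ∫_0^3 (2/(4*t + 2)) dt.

log(7)/2

An antiderivative is F(t) = log(4*t + 2)/2.
Then F(3) - F(0) = (log(14)/2) - (log(2)/2) = log(7)/2.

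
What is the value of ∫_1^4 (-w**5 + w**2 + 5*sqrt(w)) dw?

By the power rule, an antiderivative is F(w) = -w**6/6 + 10*w**(3/2)/3 + w**3/3.
Then F(4) - F(1) = (-1904/3) - (7/2) = -3829/6.

-3829/6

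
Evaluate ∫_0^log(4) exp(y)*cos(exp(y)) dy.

-sin(1) + sin(4)

Let u = exp(y), so du = exp(y) dy. When y = 0, u = 1; when y = log(4), u = 4.
The integral becomes ∫ cos(u) du from 1 to 4, with antiderivative sin(u).
Back in y: F(y) = sin(exp(y)).
Then F(log(4)) - F(0) = (sin(4)) - (sin(1)) = -sin(1) + sin(4).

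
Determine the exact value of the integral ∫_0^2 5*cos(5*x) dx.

Let u = 5*x, so du = 5 dx. When x = 0, u = 0; when x = 2, u = 10.
The integral becomes ∫ cos(u) du from 0 to 10, with antiderivative sin(u).
Back in x: F(x) = sin(5*x).
Then F(2) - F(0) = (sin(10)) - (0) = sin(10).

sin(10)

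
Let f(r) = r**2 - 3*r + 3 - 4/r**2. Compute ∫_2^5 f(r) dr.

153/10

By the power rule, an antiderivative is F(r) = r**3/3 - 3*r**2/2 + 3*r + 4/r.
Then F(5) - F(2) = (599/30) - (14/3) = 153/10.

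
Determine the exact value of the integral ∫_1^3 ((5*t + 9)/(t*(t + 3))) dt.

Factor the denominator: t**2 + 3*t = (t + 3)t.
Partial fractions: (5*t + 9)/(t*(t + 3)) = 2/(t + 3) + 3/t.
An antiderivative is F(t) = 3*log(t) + 2*log(t + 3).
Then F(3) - F(1) = (2*log(2) + 5*log(3)) - (log(16)) = -2*log(2) + 5*log(3).

-2*log(2) + 5*log(3)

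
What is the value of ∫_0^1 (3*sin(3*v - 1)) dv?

-cos(2) + cos(1)

Let u = 3*v - 1, so du = 3 dv. When v = 0, u = -1; when v = 1, u = 2.
The integral becomes ∫ sin(u) du from -1 to 2, with antiderivative -cos(u).
Back in v: F(v) = -cos(3*v - 1).
Then F(1) - F(0) = (-cos(2)) - (-cos(1)) = -cos(2) + cos(1).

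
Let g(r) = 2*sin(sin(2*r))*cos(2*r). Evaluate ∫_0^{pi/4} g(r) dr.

1 - cos(1)

Let u = sin(2*r), so du = 2*cos(2*r) dr. When r = 0, u = 0; when r = pi/4, u = 1.
The integral becomes ∫ sin(u) du from 0 to 1, with antiderivative -cos(u).
Back in r: F(r) = -cos(sin(2*r)).
Then F(pi/4) - F(0) = (-cos(1)) - (-1) = 1 - cos(1).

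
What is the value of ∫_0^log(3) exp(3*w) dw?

Let u = exp(w), so du = exp(w) dw. When w = 0, u = 1; when w = log(3), u = 3.
The integral becomes ∫ u**2 du from 1 to 3, with antiderivative u**3/3.
Back in w: F(w) = exp(3*w)/3.
Then F(log(3)) - F(0) = (9) - (1/3) = 26/3.

26/3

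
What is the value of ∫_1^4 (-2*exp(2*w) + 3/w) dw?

An antiderivative is F(w) = -exp(2*w) + 3*log(w).
Then F(4) - F(1) = (-exp(8) + log(64)) - (-exp(2)) = -exp(8) + log(64) + exp(2).

-exp(8) + log(64) + exp(2)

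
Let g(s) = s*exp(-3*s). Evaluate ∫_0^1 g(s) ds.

Integrate by parts once (u = s, dv = exp(-3*s) ds).
An antiderivative is F(s) = (-3*s - 1)*exp(-3*s)/9.
Then F(1) - F(0) = (-4*exp(-3)/9) - (-1/9) = (-4 + exp(3))*exp(-3)/9.

(-4 + exp(3))*exp(-3)/9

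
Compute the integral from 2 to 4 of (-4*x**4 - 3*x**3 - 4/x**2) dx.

By the power rule, an antiderivative is F(x) = -4*x**5/5 - 3*x**4/4 + 4/x.
Then F(4) - F(2) = (-5051/5) - (-178/5) = -4873/5.

-4873/5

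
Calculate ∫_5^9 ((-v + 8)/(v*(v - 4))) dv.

Factor the denominator: v**2 - 4*v = v(v - 4).
Partial fractions: (-v + 8)/(v*(v - 4)) = -2/v + 1/(v - 4).
An antiderivative is F(v) = -2*log(v) + log(v - 4).
Then F(9) - F(5) = (log(5/81)) - (-log(25)) = -4*log(3) + 3*log(5).

-4*log(3) + 3*log(5)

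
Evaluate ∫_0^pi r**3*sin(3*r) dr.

Integrate by parts 3 times (u = r^3, dv = sin(3*r) dr).
An antiderivative is F(r) = -r**3*cos(3*r)/3 + r**2*sin(3*r)/3 + 2*r*cos(3*r)/9 - 2*sin(3*r)/27.
Then F(pi) - F(0) = (pi*(-2 + 3*pi**2)/9) - (0) = pi*(-2 + 3*pi**2)/9.

pi*(-2 + 3*pi**2)/9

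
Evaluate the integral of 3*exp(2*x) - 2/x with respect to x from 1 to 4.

-3*exp(2)/2 - log(16) + 3*exp(8)/2

An antiderivative is F(x) = 3*exp(2*x)/2 - 2*log(x).
Then F(4) - F(1) = (-log(16) + 3*exp(8)/2) - (3*exp(2)/2) = -3*exp(2)/2 - log(16) + 3*exp(8)/2.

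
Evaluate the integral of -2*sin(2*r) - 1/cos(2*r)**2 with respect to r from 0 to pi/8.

An antiderivative is F(r) = cos(2*r) - tan(2*r)/2.
Then F(pi/8) - F(0) = (-1/2 + sqrt(2)/2) - (1) = -3/2 + sqrt(2)/2.

-3/2 + sqrt(2)/2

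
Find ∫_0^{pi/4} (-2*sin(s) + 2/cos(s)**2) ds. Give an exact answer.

An antiderivative is F(s) = 2*cos(s) + 2*tan(s).
Then F(pi/4) - F(0) = (sqrt(2) + 2) - (2) = sqrt(2).

sqrt(2)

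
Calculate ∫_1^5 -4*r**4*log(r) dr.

Integrate by parts once (u = ln r, dv = -4*r**4 dr).
An antiderivative is F(r) = -4*r**5*(5*log(r) - 1)/25.
Then F(5) - F(1) = (500 - 2500*log(5)) - (4/25) = 12496/25 - 2500*log(5).

12496/25 - 2500*log(5)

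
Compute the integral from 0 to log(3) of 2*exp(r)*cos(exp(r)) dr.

Let u = exp(r), so du = exp(r) dr. When r = 0, u = 1; when r = log(3), u = 3.
The integral becomes 2·∫ cos(u) du from 1 to 3, with antiderivative 2*sin(u).
Back in r: F(r) = 2*sin(exp(r)).
Then F(log(3)) - F(0) = (2*sin(3)) - (2*sin(1)) = -2*sin(1) + 2*sin(3).

-2*sin(1) + 2*sin(3)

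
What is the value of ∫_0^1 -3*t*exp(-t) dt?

Integrate by parts once (u = t, dv = -3*exp(-t) dt).
An antiderivative is F(t) = (3*t + 3)*exp(-t).
Then F(1) - F(0) = (6*exp(-1)) - (3) = -3 + 6*exp(-1).

-3 + 6*exp(-1)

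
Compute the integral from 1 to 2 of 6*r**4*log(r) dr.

Integrate by parts once (u = ln r, dv = 6*r**4 dr).
An antiderivative is F(r) = 6*r**5*(5*log(r) - 1)/25.
Then F(2) - F(1) = (-192/25 + 192*log(2)/5) - (-6/25) = -186/25 + 192*log(2)/5.

-186/25 + 192*log(2)/5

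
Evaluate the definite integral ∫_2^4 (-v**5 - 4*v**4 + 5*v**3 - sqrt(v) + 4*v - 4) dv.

-17324/15 + 4*sqrt(2)/3

By the power rule, an antiderivative is F(v) = -v**6/6 - 4*v**5/5 + 5*v**4/4 - 2*v**(3/2)/3 + 2*v**2 - 4*v.
Then F(4) - F(2) = (-5856/5) - (-244/15 - 4*sqrt(2)/3) = -17324/15 + 4*sqrt(2)/3.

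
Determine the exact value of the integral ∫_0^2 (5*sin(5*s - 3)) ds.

cos(3) - cos(7)

Let u = 5*s - 3, so du = 5 ds. When s = 0, u = -3; when s = 2, u = 7.
The integral becomes ∫ sin(u) du from -3 to 7, with antiderivative -cos(u).
Back in s: F(s) = -cos(5*s - 3).
Then F(2) - F(0) = (-cos(7)) - (-cos(3)) = cos(3) - cos(7).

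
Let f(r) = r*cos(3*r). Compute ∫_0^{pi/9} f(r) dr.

-1/18 + sqrt(3)*pi/54

Integrate by parts once (u = r, dv = cos(3*r) dr).
An antiderivative is F(r) = r*sin(3*r)/3 + cos(3*r)/9.
Then F(pi/9) - F(0) = (1/18 + sqrt(3)*pi/54) - (1/9) = -1/18 + sqrt(3)*pi/54.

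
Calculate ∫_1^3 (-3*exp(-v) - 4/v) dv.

An antiderivative is F(v) = -4*log(v) + 3*exp(-v).
Then F(3) - F(1) = (-4*log(3) + 3*exp(-3)) - (3*exp(-1)) = -4*log(3) - 3*exp(-1) + 3*exp(-3).

-4*log(3) - 3*exp(-1) + 3*exp(-3)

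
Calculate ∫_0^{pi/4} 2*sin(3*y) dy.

sqrt(2)/3 + 2/3

An antiderivative is F(y) = -2*cos(3*y)/3.
Then F(pi/4) - F(0) = (sqrt(2)/3) - (-2/3) = sqrt(2)/3 + 2/3.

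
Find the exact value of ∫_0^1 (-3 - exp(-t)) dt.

An antiderivative is F(t) = -3*t + exp(-t).
Then F(1) - F(0) = (-3 + exp(-1)) - (1) = -4 + exp(-1).

-4 + exp(-1)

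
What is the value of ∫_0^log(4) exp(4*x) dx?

255/4

Let u = exp(x), so du = exp(x) dx. When x = 0, u = 1; when x = log(4), u = 4.
The integral becomes ∫ u**3 du from 1 to 4, with antiderivative u**4/4.
Back in x: F(x) = exp(4*x)/4.
Then F(log(4)) - F(0) = (64) - (1/4) = 255/4.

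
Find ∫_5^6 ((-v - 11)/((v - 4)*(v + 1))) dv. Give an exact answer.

-5*log(2) - 2*log(3) + 2*log(7)

Factor the denominator: v**2 - 3*v - 4 = (v + 1)(v - 4).
Partial fractions: (-v - 11)/((v - 4)*(v + 1)) = 2/(v + 1) - 3/(v - 4).
An antiderivative is F(v) = -3*log(v - 4) + 2*log(v + 1).
Then F(6) - F(5) = (log(49/8)) - (log(36)) = -5*log(2) - 2*log(3) + 2*log(7).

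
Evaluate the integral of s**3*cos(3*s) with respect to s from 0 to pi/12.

-sqrt(2)/27 - sqrt(2)*pi/108 + sqrt(2)*pi**3/10368 + sqrt(2)*pi**2/864 + 2/27

Integrate by parts 3 times (u = s^3, dv = cos(3*s) ds).
An antiderivative is F(s) = s**3*sin(3*s)/3 + s**2*cos(3*s)/3 - 2*s*sin(3*s)/9 - 2*cos(3*s)/27.
Then F(pi/12) - F(0) = (sqrt(2)*(-384 - 96*pi + pi**3 + 12*pi**2)/10368) - (-2/27) = -sqrt(2)/27 - sqrt(2)*pi/108 + sqrt(2)*pi**3/10368 + sqrt(2)*pi**2/864 + 2/27.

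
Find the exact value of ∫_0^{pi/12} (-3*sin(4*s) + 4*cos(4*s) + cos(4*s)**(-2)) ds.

-3/8 + 3*sqrt(3)/4

An antiderivative is F(s) = sin(4*s) + 3*cos(4*s)/4 + tan(4*s)/4.
Then F(pi/12) - F(0) = (3/8 + 3*sqrt(3)/4) - (3/4) = -3/8 + 3*sqrt(3)/4.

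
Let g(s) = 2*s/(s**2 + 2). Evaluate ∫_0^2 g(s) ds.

Let u = s**2 + 2, so du = 2*s ds. When s = 0, u = 2; when s = 2, u = 6.
The integral becomes ∫ 1/u du from 2 to 6, with antiderivative log(u).
Back in s: F(s) = log(s**2 + 2).
Then F(2) - F(0) = (log(6)) - (log(2)) = log(3).

log(3)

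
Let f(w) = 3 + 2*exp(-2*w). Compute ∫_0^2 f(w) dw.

7 - exp(-4)

An antiderivative is F(w) = 3*w - exp(-2*w).
Then F(2) - F(0) = (6 - exp(-4)) - (-1) = 7 - exp(-4).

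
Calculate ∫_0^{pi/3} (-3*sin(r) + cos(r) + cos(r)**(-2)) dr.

-3/2 + 3*sqrt(3)/2

An antiderivative is F(r) = sin(r) + 3*cos(r) + tan(r).
Then F(pi/3) - F(0) = (3/2 + 3*sqrt(3)/2) - (3) = -3/2 + 3*sqrt(3)/2.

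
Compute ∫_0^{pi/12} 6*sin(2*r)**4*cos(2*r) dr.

Let u = sin(2*r), so du = 2*cos(2*r) dr. When r = 0, u = 0; when r = pi/12, u = 1/2.
The integral becomes 3·∫ u**4 du from 0 to 1/2, with antiderivative 3*u**5/5.
Back in r: F(r) = 3*sin(2*r)**5/5.
Then F(pi/12) - F(0) = (3/160) - (0) = 3/160.

3/160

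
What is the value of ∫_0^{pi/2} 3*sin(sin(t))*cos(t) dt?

Let u = sin(t), so du = cos(t) dt. When t = 0, u = 0; when t = pi/2, u = 1.
The integral becomes 3·∫ sin(u) du from 0 to 1, with antiderivative -3*cos(u).
Back in t: F(t) = -3*cos(sin(t)).
Then F(pi/2) - F(0) = (-3*cos(1)) - (-3) = 3 - 3*cos(1).

3 - 3*cos(1)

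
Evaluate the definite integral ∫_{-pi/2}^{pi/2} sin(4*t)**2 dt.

pi/2

Use the identity sin^2(4*t) = (1 - cos(8*t))/2.
An antiderivative is F(t) = t/2 - sin(8*t)/16.
Then F(pi/2) - F(-pi/2) = (pi/4) - (-pi/4) = pi/2.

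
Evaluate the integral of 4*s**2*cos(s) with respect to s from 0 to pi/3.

-4*sqrt(3) + 2*sqrt(3)*pi**2/9 + 4*pi/3

Integrate by parts twice (u = s^2, dv = 4*cos(s) ds).
An antiderivative is F(s) = 4*s**2*sin(s) + 8*s*cos(s) - 8*sin(s).
Then F(pi/3) - F(0) = (-4*sqrt(3) + 2*sqrt(3)*pi**2/9 + 4*pi/3) - (0) = -4*sqrt(3) + 2*sqrt(3)*pi**2/9 + 4*pi/3.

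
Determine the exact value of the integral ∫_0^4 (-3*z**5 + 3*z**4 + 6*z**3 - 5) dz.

-5348/5

By the power rule, an antiderivative is F(z) = -z**6/2 + 3*z**5/5 + 3*z**4/2 - 5*z.
Then F(4) - F(0) = (-5348/5) - (0) = -5348/5.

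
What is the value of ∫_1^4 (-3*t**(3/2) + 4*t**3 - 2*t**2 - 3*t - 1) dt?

1503/10

By the power rule, an antiderivative is F(t) = -6*t**(5/2)/5 + t**4 - 2*t**3/3 - 3*t**2/2 - t.
Then F(4) - F(1) = (2204/15) - (-101/30) = 1503/10.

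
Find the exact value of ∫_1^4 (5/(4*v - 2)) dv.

5*log(7)/4

An antiderivative is F(v) = 5*log(4*v - 2)/4.
Then F(4) - F(1) = (5*log(14)/4) - (5*log(2)/4) = 5*log(7)/4.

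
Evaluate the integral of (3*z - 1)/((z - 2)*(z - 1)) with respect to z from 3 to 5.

-2*log(2) + 5*log(3)

Factor the denominator: z**2 - 3*z + 2 = (z - 1)(z - 2).
Partial fractions: (3*z - 1)/((z - 2)*(z - 1)) = -2/(z - 1) + 5/(z - 2).
An antiderivative is F(z) = 5*log(z - 2) - 2*log(z - 1).
Then F(5) - F(3) = (-4*log(2) + 5*log(3)) - (-log(4)) = -2*log(2) + 5*log(3).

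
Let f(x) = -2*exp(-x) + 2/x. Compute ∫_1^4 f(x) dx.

An antiderivative is F(x) = 2*log(x) + 2*exp(-x).
Then F(4) - F(1) = (2*exp(-4) + 4*log(2)) - (2*exp(-1)) = -2*exp(-1) + 2*exp(-4) + 4*log(2).

-2*exp(-1) + 2*exp(-4) + 4*log(2)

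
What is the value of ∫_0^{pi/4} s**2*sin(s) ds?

Integrate by parts twice (u = s^2, dv = sin(s) ds).
An antiderivative is F(s) = -s**2*cos(s) + 2*s*sin(s) + 2*cos(s).
Then F(pi/4) - F(0) = (sqrt(2)*(-pi**2 + 8*pi + 32)/32) - (2) = -2 - sqrt(2)*pi**2/32 + sqrt(2)*pi/4 + sqrt(2).

-2 - sqrt(2)*pi**2/32 + sqrt(2)*pi/4 + sqrt(2)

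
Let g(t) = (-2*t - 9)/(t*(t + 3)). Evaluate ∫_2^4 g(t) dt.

Factor the denominator: t**2 + 3*t = (t + 3)t.
Partial fractions: (-2*t - 9)/(t*(t + 3)) = 1/(t + 3) - 3/t.
An antiderivative is F(t) = -3*log(t) + log(t + 3).
Then F(4) - F(2) = (log(7/64)) - (log(5/8)) = log(7/40).

log(7/40)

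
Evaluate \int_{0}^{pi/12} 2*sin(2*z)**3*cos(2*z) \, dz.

Let u = sin(2*z), so du = 2*cos(2*z) dz. When z = 0, u = 0; when z = pi/12, u = 1/2.
The integral becomes ∫ u**3 du from 0 to 1/2, with antiderivative u**4/4.
Back in z: F(z) = sin(2*z)**4/4.
Then F(pi/12) - F(0) = (1/64) - (0) = 1/64.

1/64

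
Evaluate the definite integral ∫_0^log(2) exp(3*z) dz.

7/3

Let u = exp(z), so du = exp(z) dz. When z = 0, u = 1; when z = log(2), u = 2.
The integral becomes ∫ u**2 du from 1 to 2, with antiderivative u**3/3.
Back in z: F(z) = exp(3*z)/3.
Then F(log(2)) - F(0) = (8/3) - (1/3) = 7/3.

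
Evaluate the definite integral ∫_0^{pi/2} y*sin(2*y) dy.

Integrate by parts once (u = y, dv = sin(2*y) dy).
An antiderivative is F(y) = -y*cos(2*y)/2 + sin(2*y)/4.
Then F(pi/2) - F(0) = (pi/4) - (0) = pi/4.

pi/4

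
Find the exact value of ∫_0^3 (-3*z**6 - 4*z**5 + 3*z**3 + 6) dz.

-37647/28

By the power rule, an antiderivative is F(z) = -3*z**7/7 - 2*z**6/3 + 3*z**4/4 + 6*z.
Then F(3) - F(0) = (-37647/28) - (0) = -37647/28.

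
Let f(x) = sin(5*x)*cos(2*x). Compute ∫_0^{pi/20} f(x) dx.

-5*sqrt(sqrt(5) + 5)/84 - sqrt(10)/84 + sqrt(2)/84 + 5/21

Use the identity sin(5*x)cos(2*x) = [sin(7*x) + sin(3*x)]/2.
An antiderivative is F(x) = -cos(3*x)/6 - cos(7*x)/14.
Then F(pi/20) - F(0) = (-5*sqrt(sqrt(5) + 5)/84 - sqrt(10)/84 + sqrt(2)/84) - (-5/21) = -5*sqrt(sqrt(5) + 5)/84 - sqrt(10)/84 + sqrt(2)/84 + 5/21.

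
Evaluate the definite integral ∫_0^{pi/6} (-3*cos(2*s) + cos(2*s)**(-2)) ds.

An antiderivative is F(s) = -3*sin(2*s)/2 + tan(2*s)/2.
Then F(pi/6) - F(0) = (-sqrt(3)/4) - (0) = -sqrt(3)/4.

-sqrt(3)/4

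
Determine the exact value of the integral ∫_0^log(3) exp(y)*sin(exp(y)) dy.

Let u = exp(y), so du = exp(y) dy. When y = 0, u = 1; when y = log(3), u = 3.
The integral becomes ∫ sin(u) du from 1 to 3, with antiderivative -cos(u).
Back in y: F(y) = -cos(exp(y)).
Then F(log(3)) - F(0) = (-cos(3)) - (-cos(1)) = cos(1) - cos(3).

cos(1) - cos(3)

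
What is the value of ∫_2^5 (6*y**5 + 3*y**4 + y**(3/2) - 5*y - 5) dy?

-8*sqrt(2)/5 + 10*sqrt(5) + 173493/10

By the power rule, an antiderivative is F(y) = y**6 + 2*y**(5/2)/5 + 3*y**5/5 - 5*y**2/2 - 5*y.
Then F(5) - F(2) = (10*sqrt(5) + 34825/2) - (8*sqrt(2)/5 + 316/5) = -8*sqrt(2)/5 + 10*sqrt(5) + 173493/10.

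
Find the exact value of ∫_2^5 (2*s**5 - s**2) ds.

By the power rule, an antiderivative is F(s) = s**6/3 - s**3/3.
Then F(5) - F(2) = (15500/3) - (56/3) = 5148.

5148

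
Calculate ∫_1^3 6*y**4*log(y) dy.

-1452/25 + 1458*log(3)/5

Integrate by parts once (u = ln y, dv = 6*y**4 dy).
An antiderivative is F(y) = 6*y**5*(5*log(y) - 1)/25.
Then F(3) - F(1) = (-1458/25 + 1458*log(3)/5) - (-6/25) = -1452/25 + 1458*log(3)/5.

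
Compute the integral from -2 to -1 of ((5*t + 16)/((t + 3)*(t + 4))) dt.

log(81/8)

Factor the denominator: t**2 + 7*t + 12 = (t + 4)(t + 3).
Partial fractions: (5*t + 16)/((t + 3)*(t + 4)) = 4/(t + 4) + 1/(t + 3).
An antiderivative is F(t) = log(t + 3) + 4*log(t + 4).
Then F(-1) - F(-2) = (log(2) + 4*log(3)) - (log(16)) = log(81/8).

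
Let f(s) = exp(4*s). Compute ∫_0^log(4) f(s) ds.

255/4

Let u = exp(s), so du = exp(s) ds. When s = 0, u = 1; when s = log(4), u = 4.
The integral becomes ∫ u**3 du from 1 to 4, with antiderivative u**4/4.
Back in s: F(s) = exp(4*s)/4.
Then F(log(4)) - F(0) = (64) - (1/4) = 255/4.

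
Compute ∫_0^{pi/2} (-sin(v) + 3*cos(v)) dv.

2

An antiderivative is F(v) = 3*sin(v) + cos(v).
Then F(pi/2) - F(0) = (3) - (1) = 2.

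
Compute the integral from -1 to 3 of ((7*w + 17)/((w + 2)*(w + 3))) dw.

4*log(3) + 3*log(5)

Factor the denominator: w**2 + 5*w + 6 = (w + 3)(w + 2).
Partial fractions: (7*w + 17)/((w + 2)*(w + 3)) = 4/(w + 3) + 3/(w + 2).
An antiderivative is F(w) = 3*log(w + 2) + 4*log(w + 3).
Then F(3) - F(-1) = (4*log(2) + 4*log(3) + 3*log(5)) - (log(16)) = 4*log(3) + 3*log(5).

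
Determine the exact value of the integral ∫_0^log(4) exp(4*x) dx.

Let u = exp(x), so du = exp(x) dx. When x = 0, u = 1; when x = log(4), u = 4.
The integral becomes ∫ u**3 du from 1 to 4, with antiderivative u**4/4.
Back in x: F(x) = exp(4*x)/4.
Then F(log(4)) - F(0) = (64) - (1/4) = 255/4.

255/4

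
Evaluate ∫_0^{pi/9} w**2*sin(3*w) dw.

-1/27 - pi**2/486 + sqrt(3)*pi/81

Integrate by parts twice (u = w^2, dv = sin(3*w) dw).
An antiderivative is F(w) = -w**2*cos(3*w)/3 + 2*w*sin(3*w)/9 + 2*cos(3*w)/27.
Then F(pi/9) - F(0) = (-pi**2/486 + 1/27 + sqrt(3)*pi/81) - (2/27) = -1/27 - pi**2/486 + sqrt(3)*pi/81.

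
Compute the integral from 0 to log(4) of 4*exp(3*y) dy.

Let u = exp(y), so du = exp(y) dy. When y = 0, u = 1; when y = log(4), u = 4.
The integral becomes 4·∫ u**2 du from 1 to 4, with antiderivative 4*u**3/3.
Back in y: F(y) = 4*exp(3*y)/3.
Then F(log(4)) - F(0) = (256/3) - (4/3) = 84.

84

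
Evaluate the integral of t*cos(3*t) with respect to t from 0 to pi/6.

-1/9 + pi/18

Integrate by parts once (u = t, dv = cos(3*t) dt).
An antiderivative is F(t) = t*sin(3*t)/3 + cos(3*t)/9.
Then F(pi/6) - F(0) = (pi/18) - (1/9) = -1/9 + pi/18.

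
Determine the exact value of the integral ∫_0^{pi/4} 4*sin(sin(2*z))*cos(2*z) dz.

Let u = sin(2*z), so du = 2*cos(2*z) dz. When z = 0, u = 0; when z = pi/4, u = 1.
The integral becomes 2·∫ sin(u) du from 0 to 1, with antiderivative -2*cos(u).
Back in z: F(z) = -2*cos(sin(2*z)).
Then F(pi/4) - F(0) = (-2*cos(1)) - (-2) = 2 - 2*cos(1).

2 - 2*cos(1)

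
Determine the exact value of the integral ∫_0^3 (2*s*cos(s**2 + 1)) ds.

Let u = s**2 + 1, so du = 2*s ds. When s = 0, u = 1; when s = 3, u = 10.
The integral becomes ∫ cos(u) du from 1 to 10, with antiderivative sin(u).
Back in s: F(s) = sin(s**2 + 1).
Then F(3) - F(0) = (sin(10)) - (sin(1)) = -sin(1) + sin(10).

-sin(1) + sin(10)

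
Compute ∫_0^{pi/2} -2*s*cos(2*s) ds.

Integrate by parts once (u = s, dv = -2*cos(2*s) ds).
An antiderivative is F(s) = -s*sin(2*s) - cos(2*s)/2.
Then F(pi/2) - F(0) = (1/2) - (-1/2) = 1.

1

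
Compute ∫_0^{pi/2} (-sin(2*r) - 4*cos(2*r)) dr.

-1

An antiderivative is F(r) = -2*sin(2*r) + cos(2*r)/2.
Then F(pi/2) - F(0) = (-1/2) - (1/2) = -1.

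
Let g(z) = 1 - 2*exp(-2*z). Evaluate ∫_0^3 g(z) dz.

An antiderivative is F(z) = z + exp(-2*z).
Then F(3) - F(0) = (exp(-6) + 3) - (1) = exp(-6) + 2.

exp(-6) + 2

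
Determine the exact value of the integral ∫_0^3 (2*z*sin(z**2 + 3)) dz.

cos(3) - cos(12)

Let u = z**2 + 3, so du = 2*z dz. When z = 0, u = 3; when z = 3, u = 12.
The integral becomes ∫ sin(u) du from 3 to 12, with antiderivative -cos(u).
Back in z: F(z) = -cos(z**2 + 3).
Then F(3) - F(0) = (-cos(12)) - (-cos(3)) = cos(3) - cos(12).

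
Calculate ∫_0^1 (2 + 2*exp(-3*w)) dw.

An antiderivative is F(w) = 2*w - 2*exp(-3*w)/3.
Then F(1) - F(0) = (2 - 2*exp(-3)/3) - (-2/3) = 8/3 - 2*exp(-3)/3.

8/3 - 2*exp(-3)/3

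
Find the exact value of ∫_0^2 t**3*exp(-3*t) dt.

Integrate by parts 3 times (u = t^3, dv = exp(-3*t) dt).
An antiderivative is F(t) = (-9*t**3 - 9*t**2 - 6*t - 2)*exp(-3*t)/27.
Then F(2) - F(0) = (-122*exp(-6)/27) - (-2/27) = 2/27 - 122*exp(-6)/27.

2/27 - 122*exp(-6)/27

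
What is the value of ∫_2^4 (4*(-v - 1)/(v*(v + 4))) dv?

-7*log(2) + 3*log(3)

Factor the denominator: v**2 + 4*v = (v + 4)v.
Partial fractions: 4*(-v - 1)/(v*(v + 4)) = -3/(v + 4) - 1/v.
An antiderivative is F(v) = -log(v) - 3*log(v + 4).
Then F(4) - F(2) = (-11*log(2)) - (-3*log(3) - 4*log(2)) = -7*log(2) + 3*log(3).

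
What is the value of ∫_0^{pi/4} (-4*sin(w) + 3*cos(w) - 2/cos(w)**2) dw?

-6 + 7*sqrt(2)/2

An antiderivative is F(w) = 3*sin(w) + 4*cos(w) - 2*tan(w).
Then F(pi/4) - F(0) = (-2 + 7*sqrt(2)/2) - (4) = -6 + 7*sqrt(2)/2.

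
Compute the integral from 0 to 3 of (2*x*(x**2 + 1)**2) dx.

333

Let u = x**2 + 1, so du = 2*x dx. When x = 0, u = 1; when x = 3, u = 10.
The integral becomes ∫ u**2 du from 1 to 10, with antiderivative u**3/3.
Back in x: F(x) = (x**2 + 1)**3/3.
Then F(3) - F(0) = (1000/3) - (1/3) = 333.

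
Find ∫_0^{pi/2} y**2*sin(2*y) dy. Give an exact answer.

Integrate by parts twice (u = y^2, dv = sin(2*y) dy).
An antiderivative is F(y) = -y**2*cos(2*y)/2 + y*sin(2*y)/2 + cos(2*y)/4.
Then F(pi/2) - F(0) = (-1/4 + pi**2/8) - (1/4) = -1/2 + pi**2/8.

-1/2 + pi**2/8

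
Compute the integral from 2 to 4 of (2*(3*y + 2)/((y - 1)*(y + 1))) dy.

log(5) + 4*log(3)

Factor the denominator: y**2 - 1 = (y + 1)(y - 1).
Partial fractions: 2*(3*y + 2)/((y - 1)*(y + 1)) = 1/(y + 1) + 5/(y - 1).
An antiderivative is F(y) = 5*log(y - 1) + log(y + 1).
Then F(4) - F(2) = (log(5) + 5*log(3)) - (log(3)) = log(5) + 4*log(3).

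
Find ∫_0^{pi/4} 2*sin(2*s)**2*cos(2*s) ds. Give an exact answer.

1/3

Let u = sin(2*s), so du = 2*cos(2*s) ds. When s = 0, u = 0; when s = pi/4, u = 1.
The integral becomes ∫ u**2 du from 0 to 1, with antiderivative u**3/3.
Back in s: F(s) = sin(2*s)**3/3.
Then F(pi/4) - F(0) = (1/3) - (0) = 1/3.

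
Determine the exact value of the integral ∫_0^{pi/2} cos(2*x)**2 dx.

Use the identity cos^2(2*x) = (1 + cos(4*x))/2.
An antiderivative is F(x) = x/2 + sin(4*x)/8.
Then F(pi/2) - F(0) = (pi/4) - (0) = pi/4.

pi/4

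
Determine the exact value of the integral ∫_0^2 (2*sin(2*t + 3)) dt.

Let u = 2*t + 3, so du = 2 dt. When t = 0, u = 3; when t = 2, u = 7.
The integral becomes ∫ sin(u) du from 3 to 7, with antiderivative -cos(u).
Back in t: F(t) = -cos(2*t + 3).
Then F(2) - F(0) = (-cos(7)) - (-cos(3)) = cos(3) - cos(7).

cos(3) - cos(7)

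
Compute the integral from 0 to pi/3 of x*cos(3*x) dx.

-2/9

Integrate by parts once (u = x, dv = cos(3*x) dx).
An antiderivative is F(x) = x*sin(3*x)/3 + cos(3*x)/9.
Then F(pi/3) - F(0) = (-1/9) - (1/9) = -2/9.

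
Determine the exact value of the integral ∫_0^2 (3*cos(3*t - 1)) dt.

Let u = 3*t - 1, so du = 3 dt. When t = 0, u = -1; when t = 2, u = 5.
The integral becomes ∫ cos(u) du from -1 to 5, with antiderivative sin(u).
Back in t: F(t) = sin(3*t - 1).
Then F(2) - F(0) = (sin(5)) - (-sin(1)) = sin(5) + sin(1).

sin(5) + sin(1)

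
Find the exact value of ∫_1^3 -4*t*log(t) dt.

Integrate by parts once (u = ln t, dv = -4*t dt).
An antiderivative is F(t) = -t**2*(2*log(t) - 1).
Then F(3) - F(1) = (9 - 18*log(3)) - (1) = 8 - 18*log(3).

8 - 18*log(3)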